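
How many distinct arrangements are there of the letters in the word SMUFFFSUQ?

Letter multiplicities in SMUFFFSUQ: F×3, M×1, Q×1, S×2, U×2.
Dividing 9! = 362880 by 3!·2!·2! = 24 for the repeated letters gives 15120.

15120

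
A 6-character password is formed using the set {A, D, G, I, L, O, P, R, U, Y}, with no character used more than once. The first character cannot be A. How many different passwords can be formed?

The first character has 10−1 = 9 choices (anything except A).
The remaining 5 characters are filled from the other 9 symbols without repetition: 9 × 8 × 7 × 6 × 5 = 15120.
Total: 9 × 15120 = 136080.

136080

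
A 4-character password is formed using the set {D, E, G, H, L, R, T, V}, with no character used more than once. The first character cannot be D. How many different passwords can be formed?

1470

The first character has 8−1 = 7 choices (anything except D).
The remaining 3 characters are filled from the other 7 symbols without repetition: 7 × 6 × 5 = 210.
Total: 7 × 210 = 1470.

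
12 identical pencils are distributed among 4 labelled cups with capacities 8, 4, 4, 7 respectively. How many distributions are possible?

170

By stars and bars, unrestricted non-negative solutions to x_1+…+x_4 = 12 number C(12+3,3) = 455.
Subtract solutions that violate a single cap (substitute x_i' = x_i − (cap_i+1)): x_1 ≥ 9 gives C(6,3) = 20; x_2 ≥ 5 gives C(10,3) = 120; x_3 ≥ 5 gives C(10,3) = 120; x_4 ≥ 8 gives C(7,3) = 35. Together 295.
Add back pairs where two caps are both exceeded: 0 + 0 + 0 + 10 + 0 + 0 = 10.
By inclusion–exclusion the count is 455 − 295 + 10 = 170.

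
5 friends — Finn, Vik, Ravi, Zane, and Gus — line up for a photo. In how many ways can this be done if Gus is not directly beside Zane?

72

There are 5! = 120 arrangements in all. If Gus and Zane are adjacent, merging them into one block gives 2·(4)! = 48 arrangements.
Complementary counting: 120 − 48 = 72.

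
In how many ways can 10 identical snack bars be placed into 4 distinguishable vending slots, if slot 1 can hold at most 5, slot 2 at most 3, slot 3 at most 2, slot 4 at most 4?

Without the upper bounds there are C(13,3) = 286 ways to split 10 among 4 vending slots.
Subtract solutions that violate a single cap (substitute x_i' = x_i − (cap_i+1)): x_1 ≥ 6 gives C(7,3) = 35; x_2 ≥ 4 gives C(9,3) = 84; x_3 ≥ 3 gives C(10,3) = 120; x_4 ≥ 5 gives C(8,3) = 56. Together 295.
Add back pairs where two caps are both exceeded: 1 + 4 + 0 + 20 + 4 + 10 = 39.
By inclusion–exclusion the count is 286 − 295 + 39 = 30.

30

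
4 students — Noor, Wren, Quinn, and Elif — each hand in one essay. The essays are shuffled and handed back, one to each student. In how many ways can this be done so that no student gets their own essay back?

9

Count assignments avoiding every fixed point. For any j of the 4 students fixed to their own essay, the other 4−j can be arranged in (4−j)! ways.
By inclusion–exclusion this is Σ_{j=0}^{4} (−1)^j C(4,j)·(4−j)!.
Computing: 24 − 24 + 12 − 4 + 1 = 9.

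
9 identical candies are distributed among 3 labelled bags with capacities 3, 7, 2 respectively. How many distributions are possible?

9

By stars and bars, unrestricted non-negative solutions to x_1+…+x_3 = 9 number C(9+2,2) = 55.
Subtract solutions that violate a single cap (substitute x_i' = x_i − (cap_i+1)): x_1 ≥ 4 gives C(7,2) = 21; x_2 ≥ 8 gives C(3,2) = 3; x_3 ≥ 3 gives C(8,2) = 28. Together 52.
Add back pairs where two caps are both exceeded: 0 + 6 + 0 = 6.
By inclusion–exclusion the count is 55 − 52 + 6 = 9.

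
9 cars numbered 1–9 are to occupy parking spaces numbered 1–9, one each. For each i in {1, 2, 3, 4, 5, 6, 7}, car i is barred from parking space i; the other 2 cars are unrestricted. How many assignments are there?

165016

Let Aᵢ (for 1 ≤ i ≤ 7) be the placements that put car i in its forbidden parking space. Any j of these fix j positions, leaving (9−j)! ways to fill the rest, and there are C(7,j) ways to pick which j.
By inclusion–exclusion, the number of valid placements is Σ_{j=0}^{7} (−1)^j C(7,j)·(9−j)!.
Computing: 362880 − 282240 + 105840 − 25200 + 4200 − 504 + 42 − 2 = 165016.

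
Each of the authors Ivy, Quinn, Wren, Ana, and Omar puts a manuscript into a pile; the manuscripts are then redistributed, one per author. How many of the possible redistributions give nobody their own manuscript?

Count assignments avoiding every fixed point. For any j of the 5 authors fixed to their own manuscript, the other 5−j can be arranged in (5−j)! ways.
By inclusion–exclusion this is Σ_{j=0}^{5} (−1)^j C(5,j)·(5−j)!.
Computing: 120 − 120 + 60 − 20 + 5 − 1 = 44.

44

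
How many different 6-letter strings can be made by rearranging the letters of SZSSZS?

The 6 letters of SZSSZS have repeats: S appearing 4 times and Z appearing twice.
The number of distinct arrangements is 6!/(4!·2!) = 720/48 = 15.

15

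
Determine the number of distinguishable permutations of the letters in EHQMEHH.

Letter multiplicities in EHQMEHH: E×2, H×3, M×1, Q×1.
The number of distinct arrangements is 7!/(3!·2!) = 5040/12 = 420.

420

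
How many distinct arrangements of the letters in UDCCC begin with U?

4

With the first slot taken by U, it remains to arrange the other 4 letters (DCCC).
Those 4 letters have C appearing 3 times, giving (4)!/(3!) = 4.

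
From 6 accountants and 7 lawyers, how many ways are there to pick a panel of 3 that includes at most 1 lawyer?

125

Split by how many lawyers are chosen (0 through 1).
Sum: C(7,0)·C(6,3) + C(7,1)·C(6,2) = 20 + 105 = 125.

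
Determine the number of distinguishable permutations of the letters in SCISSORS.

SCISSORS has 8 letters with S appearing 4 times.
The number of distinct arrangements is 8!/(4!) = 40320/24 = 1680.

1680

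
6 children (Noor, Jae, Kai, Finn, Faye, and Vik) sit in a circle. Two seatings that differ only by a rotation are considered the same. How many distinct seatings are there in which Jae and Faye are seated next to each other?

48

Treat {Jae, Faye} as one unit (2 internal orders) and seat the resulting 5 units around the table: (4)! circular arrangements.
So 2 × (4)! = 2 × 24 = 48.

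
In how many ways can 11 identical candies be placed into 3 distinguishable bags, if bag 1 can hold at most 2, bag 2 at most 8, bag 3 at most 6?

15

By stars and bars, unrestricted non-negative solutions to x_1+…+x_3 = 11 number C(11+2,2) = 78.
Subtract solutions that violate a single cap (substitute x_i' = x_i − (cap_i+1)): x_1 ≥ 3 gives C(10,2) = 45; x_2 ≥ 9 gives C(4,2) = 6; x_3 ≥ 7 gives C(6,2) = 15. Together 66.
Add back pairs where two caps are both exceeded: 0 + 3 + 0 = 3.
By inclusion–exclusion the count is 78 − 66 + 3 = 15.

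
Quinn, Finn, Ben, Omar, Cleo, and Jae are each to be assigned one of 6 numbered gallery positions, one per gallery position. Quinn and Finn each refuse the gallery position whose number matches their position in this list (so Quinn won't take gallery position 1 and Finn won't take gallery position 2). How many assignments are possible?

504

Let Aᵢ (for i ∈ {1, 2}) be the placements that put person i in their forbidden gallery position. Any j of these fix j positions, leaving (6−j)! ways to fill the rest, and there are C(2,j) ways to pick which j.
By inclusion–exclusion, the number of valid placements is Σ_{j=0}^{2} (−1)^j C(2,j)·(6−j)!.
Computing: 720 − 240 + 24 = 504.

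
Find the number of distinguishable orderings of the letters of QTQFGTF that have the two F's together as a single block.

Treat the 2 copies of F as a single block. The multiset to arrange is then {FF, G, Q, Q, T, T}, 6 items in all.
That gives (6)!/(2!·2!) = 180 arrangements.

180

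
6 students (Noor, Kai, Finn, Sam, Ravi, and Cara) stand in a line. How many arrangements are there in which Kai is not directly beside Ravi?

There are 6! = 720 arrangements in all. If Kai and Ravi are adjacent, merging them into one block gives 2·(5)! = 240 arrangements.
Complementary counting: 720 − 240 = 480.

480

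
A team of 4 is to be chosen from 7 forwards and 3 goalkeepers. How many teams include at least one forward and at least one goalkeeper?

With no constraint there are C(10,4) = 210 possible selections.
Selections missing a whole group: no forwards → C(3,4) = 0; no goalkeepers → C(7,4) = 35.
Both groups omitted at once is impossible, so 210 − 35 = 175.

175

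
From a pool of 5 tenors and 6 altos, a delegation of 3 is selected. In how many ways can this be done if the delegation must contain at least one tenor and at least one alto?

With no constraint there are C(11,3) = 165 possible selections.
Subtract selections that omit an entire group: no tenors → C(6,3) = 20; no altos → C(5,3) = 10.
Both groups omitted at once is impossible, so 165 − 30 = 135.

135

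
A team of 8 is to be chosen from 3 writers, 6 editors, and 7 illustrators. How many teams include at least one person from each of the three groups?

With no constraint there are C(16,8) = 12870 possible selections.
Selections missing a whole group: no writers → C(13,8) = 1287; no editors → C(10,8) = 45; no illustrators → C(9,8) = 9.
Add back selections omitting two groups (i.e. drawn from a single group): C(3,8) + C(6,8) + C(7,8) = 0.
By inclusion–exclusion: 12870 − 1341 + 0 = 11529.

11529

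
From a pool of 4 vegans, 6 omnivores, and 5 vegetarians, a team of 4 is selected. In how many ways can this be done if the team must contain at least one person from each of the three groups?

Total 4-person selections from all 15: C(15,4) = 1365.
Selections missing a whole group: no vegans → C(11,4) = 330; no omnivores → C(9,4) = 126; no vegetarians → C(10,4) = 210.
Add back selections omitting two groups (i.e. drawn from a single group): C(4,4) + C(6,4) + C(5,4) = 21.
By inclusion–exclusion: 1365 − 666 + 21 = 720.

720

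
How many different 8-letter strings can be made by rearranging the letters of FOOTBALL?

10080

FOOTBALL has 8 letters with L appearing twice and O appearing twice.
Dividing 8! = 40320 by 2!·2! = 4 for the repeated letters gives 10080.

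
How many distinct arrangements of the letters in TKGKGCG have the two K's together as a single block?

Treat the 2 copies of K as a single block. The multiset to arrange is then {KK, C, G, G, G, T}, 6 items in all.
That gives (6)!/(3!) = 120 arrangements.

120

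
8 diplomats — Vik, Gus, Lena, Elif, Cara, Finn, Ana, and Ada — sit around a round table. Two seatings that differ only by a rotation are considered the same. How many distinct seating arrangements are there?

5040

Seat Vik anywhere (absorbing the rotational symmetry), then permute the other 7: (7)! = 5040.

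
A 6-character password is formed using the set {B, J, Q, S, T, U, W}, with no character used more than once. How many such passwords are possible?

With no repetition, fill the 6 characters in order: 7 choices, then 6, down to 2.
That product is 7 × 6 × 5 × 4 × 3 × 2 = 5040.

5040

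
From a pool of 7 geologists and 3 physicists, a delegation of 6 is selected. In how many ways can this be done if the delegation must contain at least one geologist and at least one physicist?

203

Unrestricted: C(10,6) = 210 ways to pick any 6 of the 10.
Selections missing a whole group: no geologists → C(3,6) = 0; no physicists → C(7,6) = 7.
Both groups omitted at once is impossible, so 210 − 7 = 203.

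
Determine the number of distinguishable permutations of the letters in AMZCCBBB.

The 8 letters of AMZCCBBB have repeats: B appearing 3 times and C appearing twice.
The number of distinct arrangements is 8!/(3!·2!) = 40320/12 = 3360.

3360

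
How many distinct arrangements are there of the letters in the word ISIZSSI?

The 7 letters of ISIZSSI have repeats: I appearing 3 times and S appearing 3 times.
The number of distinct arrangements is 7!/(3!·3!) = 5040/36 = 140.

140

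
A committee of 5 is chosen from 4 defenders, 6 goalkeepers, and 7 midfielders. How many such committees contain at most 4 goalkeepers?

6182

Split by how many goalkeepers are chosen (0 through 4).
Sum: C(6,0)·C(11,5) + C(6,1)·C(11,4) + C(6,2)·C(11,3) + C(6,3)·C(11,2) + C(6,4)·C(11,1) = 462 + 1980 + 2475 + 1100 + 165 = 6182.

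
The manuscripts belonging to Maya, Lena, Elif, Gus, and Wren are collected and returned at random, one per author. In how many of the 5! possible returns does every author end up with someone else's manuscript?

Let Aᵢ be the assignments in which author i gets their own manuscript. We want the size of the complement of A₁∪…∪A_5.
By inclusion–exclusion this is Σ_{j=0}^{5} (−1)^j C(5,j)·(5−j)!.
Computing: 120 − 120 + 60 − 20 + 5 − 1 = 44.

44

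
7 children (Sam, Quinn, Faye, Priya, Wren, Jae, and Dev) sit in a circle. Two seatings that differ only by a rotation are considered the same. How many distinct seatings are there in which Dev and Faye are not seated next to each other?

All circular seatings of 7 people number (6)! = 720.
Seatings with Dev beside Faye: treat them as a block with 2 internal orders, giving 2 × (5)! = 240.
Subtracting, 720 − 240 = 480.

480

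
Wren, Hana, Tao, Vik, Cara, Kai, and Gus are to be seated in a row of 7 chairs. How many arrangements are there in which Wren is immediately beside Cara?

Glue Wren and Cara into one block (2 internal orders), leaving 6 units to arrange in a row.
So the count is 2·(6)! = 1440.

1440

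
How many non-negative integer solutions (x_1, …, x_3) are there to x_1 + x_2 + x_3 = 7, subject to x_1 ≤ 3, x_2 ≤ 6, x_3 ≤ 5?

By stars and bars, unrestricted non-negative solutions to x_1+…+x_3 = 7 number C(7+2,2) = 36.
Subtract solutions that violate a single cap (substitute x_i' = x_i − (cap_i+1)): x_1 ≥ 4 gives C(5,2) = 10; x_2 ≥ 7 gives C(2,2) = 1; x_3 ≥ 6 gives C(3,2) = 3. Together 14.
No two caps can be exceeded simultaneously, so the pair terms are all 0.
By inclusion–exclusion the count is 36 − 14 + 0 = 22.

22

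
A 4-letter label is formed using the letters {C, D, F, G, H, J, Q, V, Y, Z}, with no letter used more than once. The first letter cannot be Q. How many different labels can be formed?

4536

The first letter has 10−1 = 9 choices (anything except Q).
The remaining 3 letters are filled from the other 9 symbols without repetition: 9 × 8 × 7 = 504.
Total: 9 × 504 = 4536.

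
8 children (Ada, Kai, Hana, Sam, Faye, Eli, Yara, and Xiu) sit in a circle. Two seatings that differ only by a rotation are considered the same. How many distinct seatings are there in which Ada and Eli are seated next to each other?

Treat {Ada, Eli} as one unit (2 internal orders) and seat the resulting 7 units around the table: (6)! circular arrangements.
So 2 × (6)! = 2 × 720 = 1440.

1440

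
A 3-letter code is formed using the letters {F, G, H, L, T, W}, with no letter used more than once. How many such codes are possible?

This is a permutation of 3 out of 6: P(6,3) = 6!/3!.
6 × 5 × 4 = 120.

120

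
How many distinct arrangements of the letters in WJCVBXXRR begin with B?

Fix B in the first position and arrange the remaining 8 letters.
Those 8 letters have R appearing twice and X appearing twice, giving (8)!/(2!·2!) = 10080.

10080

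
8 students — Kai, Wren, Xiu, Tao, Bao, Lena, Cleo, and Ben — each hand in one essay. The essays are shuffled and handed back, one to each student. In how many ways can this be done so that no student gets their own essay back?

14833

Let Aᵢ be the assignments in which student i gets their own essay. We want the size of the complement of A₁∪…∪A_8.
By inclusion–exclusion this is Σ_{j=0}^{8} (−1)^j C(8,j)·(8−j)!.
Computing: 40320 − 40320 + 20160 − 6720 + 1680 − 336 + 56 − 8 + 1 = 14833.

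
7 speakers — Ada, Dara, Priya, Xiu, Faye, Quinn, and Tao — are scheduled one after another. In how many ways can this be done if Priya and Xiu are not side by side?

There are 7! = 5040 arrangements in all. If Priya and Xiu are adjacent, merging them into one block gives 2·(6)! = 1440 arrangements.
So 5040 − 1440 = 3600 arrangements keep them apart.

3600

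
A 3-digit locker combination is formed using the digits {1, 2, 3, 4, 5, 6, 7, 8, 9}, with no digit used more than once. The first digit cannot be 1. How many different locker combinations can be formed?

The first digit has 9−1 = 8 choices (anything except 1).
The remaining 2 digits are filled from the other 8 symbols without repetition: 8 × 7 = 56.
Total: 8 × 56 = 448.

448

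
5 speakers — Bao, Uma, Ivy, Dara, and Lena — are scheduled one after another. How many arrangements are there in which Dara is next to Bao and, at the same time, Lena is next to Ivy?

Treat {Dara,Bao} as one block (2 orders) and {Lena,Ivy} as another (2 orders).
That leaves 3 units to arrange: 2 × 2 × 3! = 4 × 6 = 24.

24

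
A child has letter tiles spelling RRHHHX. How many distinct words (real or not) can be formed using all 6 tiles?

The 6 letters of RRHHHX have repeats: H appearing 3 times and R appearing twice.
Dividing 6! = 720 by 3!·2! = 12 for the repeated letters gives 60.

60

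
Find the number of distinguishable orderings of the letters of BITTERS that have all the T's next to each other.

Treat the 2 copies of T as a single block. The multiset to arrange is then {TT, B, E, I, R, S}, 6 items in all.
All 6 items are distinct, so there are (6)! = 720 arrangements.

720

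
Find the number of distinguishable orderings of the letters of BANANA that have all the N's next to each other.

Treat the 2 copies of N as a single block. The multiset to arrange is then {NN, A, A, A, B}, 5 items in all.
That gives (5)!/(3!) = 20 arrangements.

20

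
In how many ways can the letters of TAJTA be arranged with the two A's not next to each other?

Total arrangements of TAJTA: 5!/(2!·2!) = 30.
If the two A's are adjacent, glue them into one block, leaving 4 items to arrange: (4)!/(2!) = 12 ways.
Hence 30 − 12 = 18.

18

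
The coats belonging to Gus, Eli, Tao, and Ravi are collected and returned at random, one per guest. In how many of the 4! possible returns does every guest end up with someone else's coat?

9

Count assignments avoiding every fixed point. For any j of the 4 guests fixed to their own coat, the other 4−j can be arranged in (4−j)! ways.
By inclusion–exclusion this is Σ_{j=0}^{4} (−1)^j C(4,j)·(4−j)!.
Computing: 24 − 24 + 12 − 4 + 1 = 9.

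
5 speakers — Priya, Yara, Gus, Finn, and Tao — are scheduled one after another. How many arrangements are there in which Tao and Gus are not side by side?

72

There are 5! = 120 arrangements in all. If Tao and Gus are adjacent, merging them into one block gives 2·(4)! = 48 arrangements.
Complementary counting: 120 − 48 = 72.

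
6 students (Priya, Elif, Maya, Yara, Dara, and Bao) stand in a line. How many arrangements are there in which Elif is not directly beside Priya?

480

Of the 6! = 720 arrangements, those with Elif and Priya adjacent number 2 × 5! = 240 (treat the pair as a block with 2 internal orders).
Complementary counting: 720 − 240 = 480.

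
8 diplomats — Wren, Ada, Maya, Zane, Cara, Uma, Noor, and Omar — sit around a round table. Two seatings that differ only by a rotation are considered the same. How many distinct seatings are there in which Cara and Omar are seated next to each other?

1440

Treat {Cara, Omar} as one unit (2 internal orders) and seat the resulting 7 units around the table: (6)! circular arrangements.
So 2 × (6)! = 2 × 720 = 1440.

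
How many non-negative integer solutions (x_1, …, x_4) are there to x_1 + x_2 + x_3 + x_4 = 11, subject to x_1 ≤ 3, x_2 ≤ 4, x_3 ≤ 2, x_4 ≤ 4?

Ignoring the caps, the number of non-negative solutions to x_1+…+x_4 = 11 is C(14,3) = 364.
Subtract solutions that violate a single cap (substitute x_i' = x_i − (cap_i+1)): x_1 ≥ 4 gives C(10,3) = 120; x_2 ≥ 5 gives C(9,3) = 84; x_3 ≥ 3 gives C(11,3) = 165; x_4 ≥ 5 gives C(9,3) = 84. Together 453.
Add back pairs where two caps are both exceeded: 10 + 35 + 10 + 20 + 4 + 20 = 99.
By inclusion–exclusion the count is 364 − 453 + 99 = 10.

10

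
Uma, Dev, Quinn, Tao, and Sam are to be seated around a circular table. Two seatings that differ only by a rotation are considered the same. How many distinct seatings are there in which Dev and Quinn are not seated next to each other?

12

Without the restriction there are (4)! = 24 seatings.
Seatings with Dev beside Quinn: treat them as a block with 2 internal orders, giving 2 × (3)! = 12.
Subtracting, 24 − 12 = 12.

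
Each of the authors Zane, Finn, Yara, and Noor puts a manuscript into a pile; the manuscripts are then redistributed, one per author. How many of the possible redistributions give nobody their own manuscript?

Count assignments avoiding every fixed point. For any j of the 4 authors fixed to their own manuscript, the other 4−j can be arranged in (4−j)! ways.
By inclusion–exclusion this is Σ_{j=0}^{4} (−1)^j C(4,j)·(4−j)!.
Computing: 24 − 24 + 12 − 4 + 1 = 9.

9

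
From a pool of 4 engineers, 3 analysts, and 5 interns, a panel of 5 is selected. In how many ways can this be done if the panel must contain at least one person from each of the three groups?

With no constraint there are C(12,5) = 792 possible selections.
Subtract selections that omit an entire group: no engineers → C(8,5) = 56; no analysts → C(9,5) = 126; no interns → C(7,5) = 21.
Add back selections omitting two groups (i.e. drawn from a single group): C(4,5) + C(3,5) + C(5,5) = 1.
By inclusion–exclusion: 792 − 203 + 1 = 590.

590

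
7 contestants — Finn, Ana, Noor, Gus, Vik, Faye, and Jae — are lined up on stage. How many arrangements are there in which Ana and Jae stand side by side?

1440

Treat {Ana, Jae} as a single unit. There are 6 units to order, and the pair itself can be ordered 2 ways.
That gives 2 × 6! = 2 × 720 = 1440.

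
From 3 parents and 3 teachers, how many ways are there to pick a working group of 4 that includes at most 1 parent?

Split by how many parents are chosen (0 through 1).
Sum: C(3,0)·C(3,4) + C(3,1)·C(3,3) = 0 + 3 = 3.

3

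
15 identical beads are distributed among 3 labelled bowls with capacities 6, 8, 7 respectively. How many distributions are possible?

Ignoring the caps, the number of non-negative solutions to x_1+…+x_3 = 15 is C(17,2) = 136.
Subtract solutions that violate a single cap (substitute x_i' = x_i − (cap_i+1)): x_1 ≥ 7 gives C(10,2) = 45; x_2 ≥ 9 gives C(8,2) = 28; x_3 ≥ 8 gives C(9,2) = 36. Together 109.
Add back pairs where two caps are both exceeded: 0 + 1 + 0 = 1.
By inclusion–exclusion the count is 136 − 109 + 1 = 28.

28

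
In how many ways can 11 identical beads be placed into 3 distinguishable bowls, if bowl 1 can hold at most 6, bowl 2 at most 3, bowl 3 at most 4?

By stars and bars, unrestricted non-negative solutions to x_1+…+x_3 = 11 number C(11+2,2) = 78.
Subtract solutions that violate a single cap (substitute x_i' = x_i − (cap_i+1)): x_1 ≥ 7 gives C(6,2) = 15; x_2 ≥ 4 gives C(9,2) = 36; x_3 ≥ 5 gives C(8,2) = 28. Together 79.
Add back pairs where two caps are both exceeded: 1 + 0 + 6 = 7.
By inclusion–exclusion the count is 78 − 79 + 7 = 6.

6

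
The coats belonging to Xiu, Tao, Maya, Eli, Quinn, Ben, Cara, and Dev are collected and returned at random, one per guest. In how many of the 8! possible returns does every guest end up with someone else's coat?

14833

Count assignments avoiding every fixed point. For any j of the 8 guests fixed to their own coat, the other 8−j can be arranged in (8−j)! ways.
By inclusion–exclusion this is Σ_{j=0}^{8} (−1)^j C(8,j)·(8−j)!.
Computing: 40320 − 40320 + 20160 − 6720 + 1680 − 336 + 56 − 8 + 1 = 14833.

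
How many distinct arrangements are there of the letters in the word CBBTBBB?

42

The 7 letters of CBBTBBB have repeats: B appearing 5 times.
So there are 7! / (5!) = 42 distinguishable arrangements.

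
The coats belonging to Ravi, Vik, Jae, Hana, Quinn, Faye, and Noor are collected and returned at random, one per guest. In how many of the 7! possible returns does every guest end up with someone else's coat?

1854

Count assignments avoiding every fixed point. For any j of the 7 guests fixed to their own coat, the other 7−j can be arranged in (7−j)! ways.
By inclusion–exclusion this is Σ_{j=0}^{7} (−1)^j C(7,j)·(7−j)!.
Computing: 5040 − 5040 + 2520 − 840 + 210 − 42 + 7 − 1 = 1854.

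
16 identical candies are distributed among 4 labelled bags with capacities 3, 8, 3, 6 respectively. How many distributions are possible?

Without the upper bounds there are C(19,3) = 969 ways to split 16 among 4 bags.
Subtract solutions that violate a single cap (substitute x_i' = x_i − (cap_i+1)): x_1 ≥ 4 gives C(15,3) = 455; x_2 ≥ 9 gives C(10,3) = 120; x_3 ≥ 4 gives C(15,3) = 455; x_4 ≥ 7 gives C(12,3) = 220. Together 1250.
Add back pairs where two caps are both exceeded: 20 + 165 + 56 + 20 + 1 + 56 = 318.
Subtract triples: 0 + 0 + 4 + 0 = 4.
By inclusion–exclusion the count is 969 − 1250 + 318 − 4 = 33.

33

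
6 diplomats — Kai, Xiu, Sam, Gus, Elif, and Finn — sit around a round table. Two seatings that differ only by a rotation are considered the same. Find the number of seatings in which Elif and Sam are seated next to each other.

48

Glue Elif and Sam into a block (2 internal orders). Seating 5 units around a circle gives (4)! arrangements.
So 2 × (4)! = 2 × 24 = 48.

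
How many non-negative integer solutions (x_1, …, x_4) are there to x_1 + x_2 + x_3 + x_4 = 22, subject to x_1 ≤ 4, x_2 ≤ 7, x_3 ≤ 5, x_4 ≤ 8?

Without the upper bounds there are C(25,3) = 2300 ways to split 22 among 4 variables.
Subtract solutions that violate a single cap (substitute x_i' = x_i − (cap_i+1)): x_1 ≥ 5 gives C(20,3) = 1140; x_2 ≥ 8 gives C(17,3) = 680; x_3 ≥ 6 gives C(19,3) = 969; x_4 ≥ 9 gives C(16,3) = 560. Together 3349.
Add back pairs where two caps are both exceeded: 220 + 364 + 165 + 165 + 56 + 120 = 1090.
Subtract triples: 20 + 1 + 10 + 0 = 31.
By inclusion–exclusion the count is 2300 − 3349 + 1090 − 31 = 10.

10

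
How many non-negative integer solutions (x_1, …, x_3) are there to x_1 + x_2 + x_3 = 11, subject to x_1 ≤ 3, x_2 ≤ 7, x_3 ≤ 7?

By stars and bars, unrestricted non-negative solutions to x_1+…+x_3 = 11 number C(11+2,2) = 78.
Subtract solutions that violate a single cap (substitute x_i' = x_i − (cap_i+1)): x_1 ≥ 4 gives C(9,2) = 36; x_2 ≥ 8 gives C(5,2) = 10; x_3 ≥ 8 gives C(5,2) = 10. Together 56.
No two caps can be exceeded simultaneously, so the pair terms are all 0.
By inclusion–exclusion the count is 78 − 56 + 0 = 22.

22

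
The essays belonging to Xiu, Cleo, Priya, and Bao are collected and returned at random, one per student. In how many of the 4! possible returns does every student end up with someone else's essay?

Count assignments avoiding every fixed point. For any j of the 4 students fixed to their own essay, the other 4−j can be arranged in (4−j)! ways.
By inclusion–exclusion this is Σ_{j=0}^{4} (−1)^j C(4,j)·(4−j)!.
Computing: 24 − 24 + 12 − 4 + 1 = 9.

9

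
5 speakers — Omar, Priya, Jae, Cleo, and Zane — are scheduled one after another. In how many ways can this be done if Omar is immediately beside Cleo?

48

Glue Omar and Cleo into one block (2 internal orders), leaving 4 units to arrange in a row.
That gives 2 × 4! = 2 × 24 = 48.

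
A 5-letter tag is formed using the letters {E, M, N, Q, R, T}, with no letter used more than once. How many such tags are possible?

With no repetition, fill the 5 letters in order: 6 choices, then 5, down to 2.
That product is 6 × 5 × 4 × 3 × 2 = 720.

720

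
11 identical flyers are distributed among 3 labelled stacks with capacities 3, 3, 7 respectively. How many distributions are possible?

6

Without the upper bounds there are C(13,2) = 78 ways to split 11 among 3 stacks.
Subtract solutions that violate a single cap (substitute x_i' = x_i − (cap_i+1)): x_1 ≥ 4 gives C(9,2) = 36; x_2 ≥ 4 gives C(9,2) = 36; x_3 ≥ 8 gives C(5,2) = 10. Together 82.
Add back pairs where two caps are both exceeded: 10 + 0 + 0 = 10.
By inclusion–exclusion the count is 78 − 82 + 10 = 6.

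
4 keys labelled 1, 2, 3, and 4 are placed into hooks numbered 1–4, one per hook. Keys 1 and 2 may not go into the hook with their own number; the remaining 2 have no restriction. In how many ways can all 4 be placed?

Let Aᵢ (for i ∈ {1, 2}) be the placements that put key i in its forbidden hook. Any j of these fix j positions, leaving (4−j)! ways to fill the rest, and there are C(2,j) ways to pick which j.
By inclusion–exclusion, the number of valid placements is Σ_{j=0}^{2} (−1)^j C(2,j)·(4−j)!.
Computing: 24 − 12 + 2 = 14.

14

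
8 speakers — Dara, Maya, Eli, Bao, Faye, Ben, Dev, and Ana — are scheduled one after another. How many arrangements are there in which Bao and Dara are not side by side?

There are 8! = 40320 arrangements in all. If Bao and Dara are adjacent, merging them into one block gives 2·(7)! = 10080 arrangements.
Complementary counting: 40320 − 10080 = 30240.

30240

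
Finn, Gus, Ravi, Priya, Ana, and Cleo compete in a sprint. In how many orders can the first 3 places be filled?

This is an ordered selection of 3 from 6: P(6,3).
That gives 6 × 5 × 4 = 120.

120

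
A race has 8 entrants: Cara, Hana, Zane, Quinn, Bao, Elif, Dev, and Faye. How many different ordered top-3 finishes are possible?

336

There are 8 choices for 1st place, 7 for 2nd, and 6 for 3rd.
That gives 8 × 7 × 6 = 336.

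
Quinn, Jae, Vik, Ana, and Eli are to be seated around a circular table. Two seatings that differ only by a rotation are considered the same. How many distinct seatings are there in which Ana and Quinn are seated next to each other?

Treat {Ana, Quinn} as one unit (2 internal orders) and seat the resulting 4 units around the table: (3)! circular arrangements.
So 2 × (3)! = 2 × 6 = 12.

12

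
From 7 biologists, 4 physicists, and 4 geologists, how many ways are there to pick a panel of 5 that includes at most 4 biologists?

Split by how many biologists are chosen (0 through 4).
Sum: C(7,0)·C(8,5) + C(7,1)·C(8,4) + C(7,2)·C(8,3) + C(7,3)·C(8,2) + C(7,4)·C(8,1) = 56 + 490 + 1176 + 980 + 280 = 2982.

2982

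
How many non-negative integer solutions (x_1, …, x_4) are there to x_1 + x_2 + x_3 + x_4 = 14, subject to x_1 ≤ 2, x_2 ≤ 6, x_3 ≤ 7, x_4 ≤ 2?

18

By stars and bars, unrestricted non-negative solutions to x_1+…+x_4 = 14 number C(14+3,3) = 680.
Subtract solutions that violate a single cap (substitute x_i' = x_i − (cap_i+1)): x_1 ≥ 3 gives C(14,3) = 364; x_2 ≥ 7 gives C(10,3) = 120; x_3 ≥ 8 gives C(9,3) = 84; x_4 ≥ 3 gives C(14,3) = 364. Together 932.
Add back pairs where two caps are both exceeded: 35 + 20 + 165 + 0 + 35 + 20 = 275.
Subtract triples: 0 + 4 + 1 + 0 = 5.
By inclusion–exclusion the count is 680 − 932 + 275 − 5 = 18.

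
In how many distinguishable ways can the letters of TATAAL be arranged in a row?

60

The 6 letters of TATAAL have repeats: A appearing 3 times and T appearing twice.
So there are 6! / (3!·2!) = 60 distinguishable arrangements.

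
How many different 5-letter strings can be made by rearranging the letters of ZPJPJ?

The 5 letters of ZPJPJ have repeats: J appearing twice and P appearing twice.
The number of distinct arrangements is 5!/(2!·2!) = 120/4 = 30.

30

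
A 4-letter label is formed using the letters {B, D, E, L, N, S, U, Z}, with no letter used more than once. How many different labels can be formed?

1680

This is a permutation of 4 out of 8: P(8,4) = 8!/4!.
That product is 8 × 7 × 6 × 5 = 1680.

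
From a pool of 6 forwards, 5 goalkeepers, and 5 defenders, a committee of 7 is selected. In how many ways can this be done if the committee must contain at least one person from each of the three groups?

With no constraint there are C(16,7) = 11440 possible selections.
Subtract selections that omit an entire group: no forwards → C(10,7) = 120; no goalkeepers → C(11,7) = 330; no defenders → C(11,7) = 330.
Add back selections omitting two groups (i.e. drawn from a single group): C(6,7) + C(5,7) + C(5,7) = 0.
By inclusion–exclusion: 11440 − 780 + 0 = 10660.

10660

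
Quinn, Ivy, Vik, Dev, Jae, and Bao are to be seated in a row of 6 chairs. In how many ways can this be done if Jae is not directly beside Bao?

480

There are 6! = 720 arrangements in all. If Jae and Bao are adjacent, merging them into one block gives 2·(5)! = 240 arrangements.
Complementary counting: 720 − 240 = 480.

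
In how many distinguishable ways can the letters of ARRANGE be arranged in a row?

1260

ARRANGE has 7 letters with A appearing twice and R appearing twice.
Dividing 7! = 5040 by 2!·2! = 4 for the repeated letters gives 1260.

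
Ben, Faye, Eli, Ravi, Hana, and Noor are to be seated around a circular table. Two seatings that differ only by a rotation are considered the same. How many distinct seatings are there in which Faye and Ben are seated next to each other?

Treat {Faye, Ben} as one unit (2 internal orders) and seat the resulting 5 units around the table: (4)! circular arrangements.
So 2 × (4)! = 2 × 24 = 48.

48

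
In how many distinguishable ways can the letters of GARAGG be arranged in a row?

Letter multiplicities in GARAGG: A×2, G×3, R×1.
So there are 6! / (3!·2!) = 60 distinguishable arrangements.

60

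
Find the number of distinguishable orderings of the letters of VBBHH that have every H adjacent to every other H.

Treat the 2 copies of H as a single block. The multiset to arrange is then {HH, B, B, V}, 4 items in all.
That gives (4)!/(2!) = 12 arrangements.

12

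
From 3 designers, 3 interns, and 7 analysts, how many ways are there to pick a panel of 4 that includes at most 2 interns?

Split by how many interns are chosen (0 through 2).
Sum: C(3,0)·C(10,4) + C(3,1)·C(10,3) + C(3,2)·C(10,2) = 210 + 360 + 135 = 705.

705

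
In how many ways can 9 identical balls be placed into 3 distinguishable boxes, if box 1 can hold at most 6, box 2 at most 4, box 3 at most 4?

19

Ignoring the caps, the number of non-negative solutions to x_1+…+x_3 = 9 is C(11,2) = 55.
Subtract solutions that violate a single cap (substitute x_i' = x_i − (cap_i+1)): x_1 ≥ 7 gives C(4,2) = 6; x_2 ≥ 5 gives C(6,2) = 15; x_3 ≥ 5 gives C(6,2) = 15. Together 36.
No two caps can be exceeded simultaneously, so the pair terms are all 0.
By inclusion–exclusion the count is 55 − 36 + 0 = 19.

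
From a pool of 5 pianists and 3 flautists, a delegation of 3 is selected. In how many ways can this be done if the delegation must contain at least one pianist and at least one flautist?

With no constraint there are C(8,3) = 56 possible selections.
Selections missing a whole group: no pianists → C(3,3) = 1; no flautists → C(5,3) = 10.
Both groups omitted at once is impossible, so 56 − 11 = 45.

45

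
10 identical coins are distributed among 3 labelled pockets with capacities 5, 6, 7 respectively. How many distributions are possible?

35

Without the upper bounds there are C(12,2) = 66 ways to split 10 among 3 pockets.
Subtract solutions that violate a single cap (substitute x_i' = x_i − (cap_i+1)): x_1 ≥ 6 gives C(6,2) = 15; x_2 ≥ 7 gives C(5,2) = 10; x_3 ≥ 8 gives C(4,2) = 6. Together 31.
No two caps can be exceeded simultaneously, so the pair terms are all 0.
By inclusion–exclusion the count is 66 − 31 + 0 = 35.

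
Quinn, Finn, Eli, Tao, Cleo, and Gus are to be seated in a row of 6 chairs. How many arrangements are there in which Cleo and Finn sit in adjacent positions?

240

Treat {Cleo, Finn} as a single unit. There are 5 units to order, and the pair itself can be ordered 2 ways.
So the count is 2·(5)! = 240.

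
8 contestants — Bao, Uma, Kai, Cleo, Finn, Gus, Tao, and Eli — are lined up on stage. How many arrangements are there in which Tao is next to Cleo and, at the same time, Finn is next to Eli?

2880

Treat {Tao,Cleo} as one block (2 orders) and {Finn,Eli} as another (2 orders).
That leaves 6 units to arrange: 2 × 2 × 6! = 4 × 720 = 2880.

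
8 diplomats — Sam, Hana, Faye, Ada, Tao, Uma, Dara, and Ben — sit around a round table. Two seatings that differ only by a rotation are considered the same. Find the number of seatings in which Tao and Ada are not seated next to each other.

Without the restriction there are (7)! = 5040 seatings.
Those with Tao next to Ada: fuse the pair into one unit and seat 7 units around a circle — 2·(6)! = 1440.
Subtracting, 5040 − 1440 = 3600.

3600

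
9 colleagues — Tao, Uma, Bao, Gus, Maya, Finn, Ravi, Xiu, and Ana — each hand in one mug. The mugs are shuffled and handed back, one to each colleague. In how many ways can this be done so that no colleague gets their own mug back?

Count assignments avoiding every fixed point. For any j of the 9 colleagues fixed to their own mug, the other 9−j can be arranged in (9−j)! ways.
By inclusion–exclusion this is Σ_{j=0}^{9} (−1)^j C(9,j)·(9−j)!.
Computing: 362880 − 362880 + 181440 − 60480 + 15120 − 3024 + 504 − 72 + 9 − 1 = 133496.

133496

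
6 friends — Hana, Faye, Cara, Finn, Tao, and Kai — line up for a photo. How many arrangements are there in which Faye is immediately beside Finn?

Place the 4 others and the Faye-Finn pair as 5 objects in a line; the pair has 2 internal arrangements.
That gives 2 × 5! = 2 × 120 = 240.

240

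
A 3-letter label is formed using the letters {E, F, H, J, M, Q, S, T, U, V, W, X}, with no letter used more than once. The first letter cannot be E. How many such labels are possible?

1210

The first letter has 12−1 = 11 choices (anything except E).
The remaining 2 letters are filled from the other 11 symbols without repetition: 11 × 10 = 110.
Total: 11 × 110 = 1210.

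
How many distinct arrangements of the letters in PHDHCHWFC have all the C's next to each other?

Treat the 2 copies of C as a single block. The multiset to arrange is then {CC, D, F, H, H, H, P, W}, 8 items in all.
That gives (8)!/(3!) = 6720 arrangements.

6720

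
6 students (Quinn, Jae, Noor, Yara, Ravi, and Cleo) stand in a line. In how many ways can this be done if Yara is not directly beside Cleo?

480

There are 6! = 720 arrangements in all. If Yara and Cleo are adjacent, merging them into one block gives 2·(5)! = 240 arrangements.
So 720 − 240 = 480 arrangements keep them apart.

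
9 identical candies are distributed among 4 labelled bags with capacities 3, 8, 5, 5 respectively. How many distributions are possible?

123

By stars and bars, unrestricted non-negative solutions to x_1+…+x_4 = 9 number C(9+3,3) = 220.
Subtract solutions that violate a single cap (substitute x_i' = x_i − (cap_i+1)): x_1 ≥ 4 gives C(8,3) = 56; x_2 ≥ 9 gives C(3,3) = 1; x_3 ≥ 6 gives C(6,3) = 20; x_4 ≥ 6 gives C(6,3) = 20. Together 97.
No two caps can be exceeded simultaneously, so the pair terms are all 0.
By inclusion–exclusion the count is 220 − 97 + 0 = 123.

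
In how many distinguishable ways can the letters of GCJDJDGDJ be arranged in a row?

Letter multiplicities in GCJDJDGDJ: C×1, D×3, G×2, J×3.
So there are 9! / (3!·3!·2!) = 5040 distinguishable arrangements.

5040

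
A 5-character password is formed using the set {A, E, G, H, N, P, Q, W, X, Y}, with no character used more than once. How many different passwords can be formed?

With no repetition, fill the 5 characters in order: 10 choices, then 9, down to 6.
That product is 10 × 9 × 8 × 7 × 6 = 30240.

30240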